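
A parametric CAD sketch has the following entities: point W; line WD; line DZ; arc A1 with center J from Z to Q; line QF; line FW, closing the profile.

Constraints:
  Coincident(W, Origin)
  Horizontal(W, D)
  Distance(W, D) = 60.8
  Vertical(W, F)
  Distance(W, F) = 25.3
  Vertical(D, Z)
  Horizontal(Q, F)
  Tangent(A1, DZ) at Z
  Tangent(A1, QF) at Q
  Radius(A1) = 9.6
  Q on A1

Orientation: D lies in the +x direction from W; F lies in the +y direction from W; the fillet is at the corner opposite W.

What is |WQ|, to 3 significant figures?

57.1

The virtual corner opposite W is at (60.8, 25.3). The tangent condition forces JZ to be normal to DZ and A1 meets QF tangentially, so JQ is at right angles to QF, with radius 9.6, so the center J sits 9.6 in from both sides at J = (51.2, 15.7). That places the tangent points at Z = (60.8, 15.7) on DZ and Q = (51.2, 25.3) on QF. Then |WQ| = |Q − W| = 57.1.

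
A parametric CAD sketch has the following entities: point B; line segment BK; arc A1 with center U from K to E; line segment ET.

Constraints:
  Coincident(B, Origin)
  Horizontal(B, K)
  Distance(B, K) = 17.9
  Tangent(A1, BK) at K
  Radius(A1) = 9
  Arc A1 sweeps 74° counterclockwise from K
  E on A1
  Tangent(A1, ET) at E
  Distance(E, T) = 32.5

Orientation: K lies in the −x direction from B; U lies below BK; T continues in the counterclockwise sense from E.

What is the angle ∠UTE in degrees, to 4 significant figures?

15.48°

B is at the origin; B and K share the same y with |BK| = 17.9 and K on the −x side, so K = (-17.90, 0.000). A1 meets BK tangentially, so UK is at right angles to BK, so U = K + (0, -9) = (-17.90, -9.000). On A1, K sits at bearing 90° from U; a 74° counterclockwise sweep puts E at bearing 164°, so E = U + 9.0·(cos 164°, sin 164°) = (-26.55, -6.519). Since A1 is tangent to ET there, UE ⟂ ET, so ET runs along (−sin 164°, cos 164°); with |ET| = 32.5, T = (-35.51, -37.76). Then cos ∠UTE = TU·TE / (|TU||TE|), giving 15.48°.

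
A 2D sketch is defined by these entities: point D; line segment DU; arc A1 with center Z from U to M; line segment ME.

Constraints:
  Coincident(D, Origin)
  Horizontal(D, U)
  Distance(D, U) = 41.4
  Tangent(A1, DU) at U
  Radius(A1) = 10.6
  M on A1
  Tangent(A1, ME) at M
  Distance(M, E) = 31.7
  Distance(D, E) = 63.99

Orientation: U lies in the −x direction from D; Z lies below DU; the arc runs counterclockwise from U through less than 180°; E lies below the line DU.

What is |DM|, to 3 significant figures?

53.3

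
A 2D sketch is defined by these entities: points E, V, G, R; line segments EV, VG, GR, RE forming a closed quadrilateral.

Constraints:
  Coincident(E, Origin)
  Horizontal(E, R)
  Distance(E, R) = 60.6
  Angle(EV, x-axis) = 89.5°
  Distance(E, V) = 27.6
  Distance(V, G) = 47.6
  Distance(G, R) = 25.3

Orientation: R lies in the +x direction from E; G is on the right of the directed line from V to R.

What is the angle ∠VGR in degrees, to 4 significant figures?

128.5°

E is at the origin; E and R share the same y with |ER| = 60.6 and R in +x, so R = (60.6, 0). EV runs at 89.5° with |EV| = 27.6, so V = (0.2409, 27.60). G is determined by |VG| = 47.6 and |GR| = 25.3 together: it lies at the intersection of circle(V, 47.6) and circle(R, 25.3). With |VR| = 66.37, the foot of the radical line on VR is 45.43 from V and the perpendicular offset is √(47.6² − 45.43²) = 14.20. Taking the right-of-VR solution: G = (35.65, -4.209).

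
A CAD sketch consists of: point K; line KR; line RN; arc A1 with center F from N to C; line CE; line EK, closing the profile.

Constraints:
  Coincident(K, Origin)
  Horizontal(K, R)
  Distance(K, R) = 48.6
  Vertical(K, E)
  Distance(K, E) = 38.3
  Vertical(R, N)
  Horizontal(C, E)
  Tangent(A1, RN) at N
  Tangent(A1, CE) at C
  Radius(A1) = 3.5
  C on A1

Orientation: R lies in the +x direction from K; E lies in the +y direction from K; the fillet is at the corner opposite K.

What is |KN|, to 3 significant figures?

59.8

K is at the origin; KR is horizontal with |KR| = 48.6 and R on the +x side, so R = (48.6, 0.00). K and E share the same x with |KE| = 38.3 and E on the +y side, so E = (0.00, 38.3). The virtual corner opposite K is at (48.6, 38.3). The tangent condition forces FN to be normal to RN and since A1 is tangent to CE there, FC ⟂ CE, with radius 3.5, so the center F sits 3.5 in from both sides at F = (45.1, 34.8). That places the tangent points at N = (48.6, 34.8) on RN and C = (45.1, 38.3) on CE. Then |KN| = |N − K| = 59.8.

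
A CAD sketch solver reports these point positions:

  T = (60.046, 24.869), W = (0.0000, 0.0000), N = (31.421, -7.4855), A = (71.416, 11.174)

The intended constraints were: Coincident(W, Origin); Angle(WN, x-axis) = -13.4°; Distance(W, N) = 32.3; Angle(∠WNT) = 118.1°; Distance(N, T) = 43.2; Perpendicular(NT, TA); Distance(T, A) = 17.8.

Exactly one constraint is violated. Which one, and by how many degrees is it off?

Perpendicular(NT, TA) — off by 8.80°.

W = (0.00, 0.00) ✓; WN at -13.40° ✓; |WN| = 32.30 ✓; ∠WNT = 118.1° ✓; |NT| = 43.20 ✓; ∠(NT, TA) = 98.80° ✗; |TA| = 17.80 ✓.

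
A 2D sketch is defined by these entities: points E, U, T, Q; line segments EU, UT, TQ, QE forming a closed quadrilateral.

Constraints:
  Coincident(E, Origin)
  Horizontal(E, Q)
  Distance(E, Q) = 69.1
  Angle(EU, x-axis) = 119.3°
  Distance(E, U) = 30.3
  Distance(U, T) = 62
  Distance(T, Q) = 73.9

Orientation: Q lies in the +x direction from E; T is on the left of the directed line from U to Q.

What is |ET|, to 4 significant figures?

73.18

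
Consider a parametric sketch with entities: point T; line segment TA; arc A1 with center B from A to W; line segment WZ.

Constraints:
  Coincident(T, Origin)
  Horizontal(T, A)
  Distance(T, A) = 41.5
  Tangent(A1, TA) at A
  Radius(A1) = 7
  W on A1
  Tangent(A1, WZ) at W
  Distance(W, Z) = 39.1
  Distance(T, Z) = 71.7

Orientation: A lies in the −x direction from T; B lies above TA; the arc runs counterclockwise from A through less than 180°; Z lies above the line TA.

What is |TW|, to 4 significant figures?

37.23

Checks: |BW| = 7.000 ✓; ∠(BW, WZ) = 90.00° ✓; |WZ| = 39.10 ✓; |TZ| = 71.70 ✓.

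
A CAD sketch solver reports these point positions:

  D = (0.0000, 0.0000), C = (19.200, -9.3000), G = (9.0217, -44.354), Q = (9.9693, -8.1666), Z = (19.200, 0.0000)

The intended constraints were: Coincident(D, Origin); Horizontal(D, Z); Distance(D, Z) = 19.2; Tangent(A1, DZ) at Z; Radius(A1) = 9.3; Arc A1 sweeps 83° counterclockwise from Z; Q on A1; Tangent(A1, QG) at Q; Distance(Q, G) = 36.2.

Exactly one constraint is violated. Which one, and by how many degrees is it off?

Tangent(A1, QG) at Q — off by 5.50°.

D = (0.00, 0.00) ✓; D.y = 0.00, Z.y = 0.00 ✓; |DZ| = 19.20 ✓; ∠(CZ, ZD) = 90.00° ✓; |CZ| = 9.300 ✓; bearing(C→Q) − bearing(C→Z) = 83.00° ✓; |CQ| = 9.300 ✓; ∠(CQ, QG) = 84.50° ✗; |QG| = 36.20 ✓.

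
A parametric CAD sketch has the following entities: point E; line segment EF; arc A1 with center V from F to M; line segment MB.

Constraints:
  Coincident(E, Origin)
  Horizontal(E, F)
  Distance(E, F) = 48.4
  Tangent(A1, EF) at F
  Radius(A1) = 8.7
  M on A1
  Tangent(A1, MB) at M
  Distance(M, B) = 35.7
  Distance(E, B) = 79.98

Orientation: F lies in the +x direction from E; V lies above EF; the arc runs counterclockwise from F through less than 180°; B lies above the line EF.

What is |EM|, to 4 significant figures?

56.67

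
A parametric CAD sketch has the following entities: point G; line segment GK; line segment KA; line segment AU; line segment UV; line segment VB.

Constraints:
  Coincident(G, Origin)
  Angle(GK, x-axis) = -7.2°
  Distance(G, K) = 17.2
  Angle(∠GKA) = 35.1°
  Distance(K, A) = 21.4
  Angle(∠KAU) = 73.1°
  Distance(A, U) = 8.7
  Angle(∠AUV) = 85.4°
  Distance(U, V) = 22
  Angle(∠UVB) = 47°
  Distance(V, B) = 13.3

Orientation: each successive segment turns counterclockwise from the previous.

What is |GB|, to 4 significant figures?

15.79

G is at the origin; GK runs at -7.2° with length 17.2, so K = (17.06, -2.156). ∠GKA = 35.1° gives KA at 137.7° from the x-axis; with |KA| = 21.4, A = (1.236, 12.25). ∠KAU = 73.1° gives AU at -115.4° from the x-axis; with |AU| = 8.7, U = (-2.495, 4.388). ∠AUV = 85.4° gives UV at -20.80° from the x-axis; with |UV| = 22.0, V = (18.07, -3.425). ∠UVB = 47.0° gives VB at 112.2° from the x-axis; with |VB| = 13.3, B = (13.05, 8.889). Then |GB| = |B − G| = 15.79.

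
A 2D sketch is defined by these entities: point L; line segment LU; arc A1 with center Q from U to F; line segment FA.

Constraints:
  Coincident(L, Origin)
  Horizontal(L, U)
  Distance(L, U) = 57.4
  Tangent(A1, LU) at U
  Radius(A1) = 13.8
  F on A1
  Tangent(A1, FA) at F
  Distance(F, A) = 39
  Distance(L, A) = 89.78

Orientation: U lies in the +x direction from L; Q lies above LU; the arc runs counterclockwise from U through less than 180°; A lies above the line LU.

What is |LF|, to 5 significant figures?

72.379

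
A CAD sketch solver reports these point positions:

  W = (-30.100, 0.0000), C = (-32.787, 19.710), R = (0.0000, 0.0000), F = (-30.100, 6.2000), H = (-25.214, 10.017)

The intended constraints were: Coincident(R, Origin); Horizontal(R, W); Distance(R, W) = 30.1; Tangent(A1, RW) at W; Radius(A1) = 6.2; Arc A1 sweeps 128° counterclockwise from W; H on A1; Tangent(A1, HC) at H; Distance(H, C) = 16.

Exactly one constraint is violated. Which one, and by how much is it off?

Distance(H, C) = 16 — off by 3.70.

R = (0.00, 0.00) ✓; R.y = 0.00, W.y = 0.00 ✓; |RW| = 30.10 ✓; ∠(FW, WR) = 90.00° ✓; |FW| = 6.200 ✓; bearing(F→H) − bearing(F→W) = 128.0° ✓; |FH| = 6.200 ✓; ∠(FH, HC) = 90.00° ✓; |HC| = 12.30 ✗.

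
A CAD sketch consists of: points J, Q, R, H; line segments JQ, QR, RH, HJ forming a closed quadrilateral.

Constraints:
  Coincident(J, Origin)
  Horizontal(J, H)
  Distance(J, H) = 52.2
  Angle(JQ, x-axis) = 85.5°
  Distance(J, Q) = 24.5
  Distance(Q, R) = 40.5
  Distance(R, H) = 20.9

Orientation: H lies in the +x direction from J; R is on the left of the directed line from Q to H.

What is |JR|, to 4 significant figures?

45.73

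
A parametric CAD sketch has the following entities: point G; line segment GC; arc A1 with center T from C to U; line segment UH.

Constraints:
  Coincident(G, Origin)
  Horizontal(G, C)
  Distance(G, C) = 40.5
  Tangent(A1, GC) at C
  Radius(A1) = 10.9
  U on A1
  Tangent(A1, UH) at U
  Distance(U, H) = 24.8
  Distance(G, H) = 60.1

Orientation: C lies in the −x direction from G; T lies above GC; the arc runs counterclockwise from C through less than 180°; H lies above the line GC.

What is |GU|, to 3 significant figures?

36.5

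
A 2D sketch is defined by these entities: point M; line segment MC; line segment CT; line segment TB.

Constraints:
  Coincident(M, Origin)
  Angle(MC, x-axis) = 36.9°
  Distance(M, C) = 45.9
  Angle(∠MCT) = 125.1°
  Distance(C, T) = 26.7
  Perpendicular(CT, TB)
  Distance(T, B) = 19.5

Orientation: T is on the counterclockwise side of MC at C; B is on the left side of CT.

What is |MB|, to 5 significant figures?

56.078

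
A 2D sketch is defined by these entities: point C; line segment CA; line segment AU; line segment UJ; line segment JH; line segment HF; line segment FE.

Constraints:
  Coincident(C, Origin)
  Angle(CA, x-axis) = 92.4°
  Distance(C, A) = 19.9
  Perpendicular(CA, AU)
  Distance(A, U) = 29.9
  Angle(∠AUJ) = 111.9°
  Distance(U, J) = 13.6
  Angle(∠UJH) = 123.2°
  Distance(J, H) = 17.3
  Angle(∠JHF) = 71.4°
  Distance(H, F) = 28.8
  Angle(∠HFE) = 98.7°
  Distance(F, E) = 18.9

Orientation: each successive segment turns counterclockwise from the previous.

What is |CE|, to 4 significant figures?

36.49

C is at the origin; CA runs at 92.4° with length 19.9, so A = (-0.8333, 19.88). The perpendicularity gives AU at right angles to CA, so AU runs at -177.6°; with |AU| = 29.9, U = (-30.71, 18.63). ∠AUJ = 111.9° gives UJ at -109.5° from the x-axis; with |UJ| = 13.6, J = (-35.25, 5.811). ∠UJH = 123.2° gives JH at -52.70° from the x-axis; with |JH| = 17.3, H = (-24.76, -7.951). ∠JHF = 71.4° gives HF at 55.90° from the x-axis; with |HF| = 28.8, F = (-8.617, 15.90). ∠HFE = 98.7° gives FE at 137.2° from the x-axis; with |FE| = 18.9, E = (-22.48, 28.74). Then |CE| = |E − C| = 36.49.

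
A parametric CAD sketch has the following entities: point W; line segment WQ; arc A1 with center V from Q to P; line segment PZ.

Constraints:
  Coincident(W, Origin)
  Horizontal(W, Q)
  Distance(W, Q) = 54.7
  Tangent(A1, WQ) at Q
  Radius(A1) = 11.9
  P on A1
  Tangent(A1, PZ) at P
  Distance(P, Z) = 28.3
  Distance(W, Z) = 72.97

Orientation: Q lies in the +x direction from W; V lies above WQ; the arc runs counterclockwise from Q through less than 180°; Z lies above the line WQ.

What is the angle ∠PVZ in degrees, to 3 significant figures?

67.2°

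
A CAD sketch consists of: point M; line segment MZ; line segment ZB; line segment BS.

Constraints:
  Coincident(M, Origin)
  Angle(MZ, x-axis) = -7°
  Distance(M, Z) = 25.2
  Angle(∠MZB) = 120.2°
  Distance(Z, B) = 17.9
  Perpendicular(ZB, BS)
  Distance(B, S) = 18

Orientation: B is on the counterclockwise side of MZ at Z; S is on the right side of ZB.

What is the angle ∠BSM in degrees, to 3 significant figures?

37.5°

∠MZB = 120.2°, so ZB runs at -7.0° + (180° − 120.2°) = 52.8° from the x-axis; with |ZB| = 17.9, B = Z + 17.9·(cos 52.8°, sin 52.8°) = (35.8, 11.2). ZB is perpendicular to BS; with |BS| = 18.0 on the right of ZB, S = B + 18.0·(0.797, -0.605) = (50.2, 0.304). Then cos ∠BSM = SB·SM / (|SB||SM|), giving 37.5°.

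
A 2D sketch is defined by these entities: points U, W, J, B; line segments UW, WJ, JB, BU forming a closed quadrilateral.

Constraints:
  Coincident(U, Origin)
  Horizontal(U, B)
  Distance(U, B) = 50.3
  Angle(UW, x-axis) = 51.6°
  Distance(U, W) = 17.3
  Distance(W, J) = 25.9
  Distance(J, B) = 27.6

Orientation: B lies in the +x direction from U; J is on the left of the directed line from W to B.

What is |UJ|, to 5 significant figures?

41.745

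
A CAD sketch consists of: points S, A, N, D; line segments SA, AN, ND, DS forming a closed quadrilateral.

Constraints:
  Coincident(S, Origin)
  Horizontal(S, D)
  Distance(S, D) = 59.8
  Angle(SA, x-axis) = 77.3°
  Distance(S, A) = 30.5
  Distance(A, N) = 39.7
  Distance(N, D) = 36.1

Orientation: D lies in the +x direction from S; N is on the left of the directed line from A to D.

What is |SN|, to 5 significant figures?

57.066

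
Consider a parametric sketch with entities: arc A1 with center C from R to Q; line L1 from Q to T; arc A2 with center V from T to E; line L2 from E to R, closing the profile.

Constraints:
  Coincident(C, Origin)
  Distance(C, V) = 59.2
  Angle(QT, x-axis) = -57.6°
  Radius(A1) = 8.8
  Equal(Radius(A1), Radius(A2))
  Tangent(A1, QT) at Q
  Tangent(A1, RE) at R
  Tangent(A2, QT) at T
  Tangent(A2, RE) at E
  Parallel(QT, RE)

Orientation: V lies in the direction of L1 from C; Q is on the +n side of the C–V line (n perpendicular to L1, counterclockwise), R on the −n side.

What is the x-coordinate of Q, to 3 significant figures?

7.43

The slot axis is L1's direction at -57.6°, so u = (cos -57.6°, sin -57.6°) = (0.536, -0.844) and n = (−sin -57.6°, cos -57.6°) = (0.844, 0.536). C is at the origin and V lies 59.2 along u from C, so V = 59.2·u = (31.7, -50.0). Tangency of A1 to both parallel lines with radius 8.8 puts Q and R at C ± 8.8·n: Q = (7.43, 4.72), R = (-7.43, -4.72). So Q.x = 7.43.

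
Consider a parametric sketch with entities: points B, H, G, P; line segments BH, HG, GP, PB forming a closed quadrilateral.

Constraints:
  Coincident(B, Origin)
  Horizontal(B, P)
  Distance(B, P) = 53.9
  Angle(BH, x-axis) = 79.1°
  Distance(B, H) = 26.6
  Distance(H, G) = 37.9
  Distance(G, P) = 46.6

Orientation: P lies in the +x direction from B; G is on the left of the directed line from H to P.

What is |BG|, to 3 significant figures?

58.4

Checks: |HG| = 37.90 ✓; |GP| = 46.60 ✓.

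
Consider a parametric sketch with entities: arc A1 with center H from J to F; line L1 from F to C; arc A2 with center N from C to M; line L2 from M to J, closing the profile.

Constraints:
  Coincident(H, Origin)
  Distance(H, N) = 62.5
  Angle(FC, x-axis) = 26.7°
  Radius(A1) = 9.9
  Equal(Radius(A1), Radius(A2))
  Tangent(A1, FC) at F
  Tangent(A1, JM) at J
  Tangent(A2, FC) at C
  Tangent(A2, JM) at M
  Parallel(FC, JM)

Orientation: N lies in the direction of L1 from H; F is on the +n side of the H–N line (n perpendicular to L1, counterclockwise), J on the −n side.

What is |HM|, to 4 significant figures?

63.28

The slot axis is L1's direction at 26.7°, so u = (cos 26.7°, sin 26.7°) = (0.8934, 0.4493) and n = (−sin 26.7°, cos 26.7°) = (-0.4493, 0.8934). H is at the origin and N lies 62.5 along u from H, so N = 62.5·u = (55.84, 28.08). Tangency of A1 to both parallel lines with radius 9.9 puts F and J at H ± 9.9·n: F = (-4.448, 8.844), J = (4.448, -8.844). Equal radii place C and M the same way about N: C = N + 9.9·n = (51.39, 36.93), M = N − 9.9·n = (60.28, 19.24). Then |HM| = |M − H| = 63.28.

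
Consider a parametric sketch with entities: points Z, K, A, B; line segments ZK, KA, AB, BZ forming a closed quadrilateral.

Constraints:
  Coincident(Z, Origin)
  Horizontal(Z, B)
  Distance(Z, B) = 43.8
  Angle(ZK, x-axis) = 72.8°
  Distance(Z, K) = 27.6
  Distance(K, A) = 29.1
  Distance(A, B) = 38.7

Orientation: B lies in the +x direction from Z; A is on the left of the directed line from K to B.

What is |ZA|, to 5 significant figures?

51.408

Z is at the origin; Z and B share the same y with |ZB| = 43.8 and B in +x, so B = (43.8, 0). ZK runs at 72.8° with |ZK| = 27.6, so K = (8.1615, 26.366). A is determined by |KA| = 29.1 and |AB| = 38.7 together: it lies at the intersection of circle(K, 29.1) and circle(B, 38.7). With |KB| = 44.331, the foot of the radical line on KB is 14.824 from K and the perpendicular offset is √(29.1² − 14.824²) = 25.041. Taking the left-of-KB solution: A = (34.972, 37.680).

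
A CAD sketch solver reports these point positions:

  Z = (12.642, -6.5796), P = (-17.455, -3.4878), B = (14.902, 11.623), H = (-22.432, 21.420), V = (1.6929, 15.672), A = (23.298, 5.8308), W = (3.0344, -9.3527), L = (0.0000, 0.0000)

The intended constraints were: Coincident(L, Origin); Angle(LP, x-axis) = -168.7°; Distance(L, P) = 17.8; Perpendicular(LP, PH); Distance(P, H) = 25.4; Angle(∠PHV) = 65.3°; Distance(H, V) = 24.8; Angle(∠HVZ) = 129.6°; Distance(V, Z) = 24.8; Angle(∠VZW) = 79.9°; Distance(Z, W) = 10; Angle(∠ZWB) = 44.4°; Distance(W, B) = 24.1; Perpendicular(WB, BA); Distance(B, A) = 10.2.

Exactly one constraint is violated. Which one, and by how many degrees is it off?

Perpendicular(WB, BA) — off by 5.10°.

L = (0.00, 0.00) ✓; LP at -168.7° ✓; |LP| = 17.80 ✓; ∠(LP, PH) = 90.00° ✓; |PH| = 25.40 ✓; ∠PHV = 65.30° ✓; |HV| = 24.80 ✓; ∠HVZ = 129.6° ✓; |VZ| = 24.80 ✓; ∠VZW = 79.90° ✓; |ZW| = 10.00 ✓; ∠ZWB = 44.40° ✓; |WB| = 24.10 ✓; ∠(WB, BA) = 95.10° ✗; |BA| = 10.20 ✓.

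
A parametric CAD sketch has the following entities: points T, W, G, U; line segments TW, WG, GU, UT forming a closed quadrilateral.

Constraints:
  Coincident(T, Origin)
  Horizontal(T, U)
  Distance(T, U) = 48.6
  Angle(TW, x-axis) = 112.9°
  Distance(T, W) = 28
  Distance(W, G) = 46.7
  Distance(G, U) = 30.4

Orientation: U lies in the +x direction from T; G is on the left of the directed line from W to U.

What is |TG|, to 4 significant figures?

45.16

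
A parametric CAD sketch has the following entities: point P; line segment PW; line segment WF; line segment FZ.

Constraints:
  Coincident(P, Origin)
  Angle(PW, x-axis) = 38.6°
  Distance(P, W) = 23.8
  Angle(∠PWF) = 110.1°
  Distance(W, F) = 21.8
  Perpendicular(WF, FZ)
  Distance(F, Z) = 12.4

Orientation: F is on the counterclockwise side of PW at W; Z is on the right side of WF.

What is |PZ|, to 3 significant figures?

45.9

P is at the origin; PW runs at 38.6° with length 23.8, so W = 23.8·(cos 38.6°, sin 38.6°) = (18.6, 14.8). ∠PWF = 110.1°, so WF runs at 38.6° + (180° − 110.1°) = 108° from the x-axis; with |WF| = 21.8, F = W + 21.8·(cos 108°, sin 108°) = (11.7, 35.5). The perpendicularity gives FZ at right angles to WF; with |FZ| = 12.4 on the right of WF, Z = F + 12.4·(0.948, 0.317) = (23.4, 39.5). Then |PZ| = |Z − P| = 45.9.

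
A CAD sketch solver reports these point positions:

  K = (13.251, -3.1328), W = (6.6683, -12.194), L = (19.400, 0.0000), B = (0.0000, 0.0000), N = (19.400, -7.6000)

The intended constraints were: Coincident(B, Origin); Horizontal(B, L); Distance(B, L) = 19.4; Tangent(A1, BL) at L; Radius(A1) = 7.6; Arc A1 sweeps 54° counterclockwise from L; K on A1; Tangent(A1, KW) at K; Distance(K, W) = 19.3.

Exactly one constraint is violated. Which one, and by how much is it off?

Distance(K, W) = 19.3 — off by 8.10.

B = (0.00, 0.00) ✓; B.y = 0.00, L.y = 0.00 ✓; |BL| = 19.40 ✓; ∠(NL, LB) = 90.00° ✓; |NL| = 7.600 ✓; bearing(N→K) − bearing(N→L) = 54.00° ✓; |NK| = 7.600 ✓; ∠(NK, KW) = 90.00° ✓; |KW| = 11.20 ✗.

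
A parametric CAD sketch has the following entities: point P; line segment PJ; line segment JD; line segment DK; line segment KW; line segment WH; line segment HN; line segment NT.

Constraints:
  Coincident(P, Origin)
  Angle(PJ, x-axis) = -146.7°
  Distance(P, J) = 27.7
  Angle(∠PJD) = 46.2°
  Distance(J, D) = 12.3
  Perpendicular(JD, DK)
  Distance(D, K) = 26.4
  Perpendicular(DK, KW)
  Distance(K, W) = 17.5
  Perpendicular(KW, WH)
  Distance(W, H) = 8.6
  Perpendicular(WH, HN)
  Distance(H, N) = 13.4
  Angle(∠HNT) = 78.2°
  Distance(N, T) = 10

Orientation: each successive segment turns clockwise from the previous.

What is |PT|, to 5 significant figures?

15.071

P is at the origin; PJ runs at -146.7° with length 27.7, so J = (-23.152, -15.208). ∠PJD = 46.2° gives JD at 79.500° from the x-axis; with |JD| = 12.3, D = (-20.910, -3.1139). JD ⟂ DK, so DK runs at -10.500°; with |DK| = 26.4, K = (5.0476, -7.9249). DK ⟂ KW, so KW runs at -100.50°; with |KW| = 17.5, W = (1.8584, -25.132). The perpendicularity gives WH at right angles to KW, so WH runs at 169.50°; with |WH| = 8.6, H = (-6.5976, -23.565). The perpendicularity gives HN at right angles to WH, so HN runs at 79.500°; with |HN| = 13.4, N = (-4.1556, -10.389). ∠HNT = 78.2° gives NT at -22.300° from the x-axis; with |NT| = 10.0, T = (5.0965, -14.184). Then |PT| = |T − P| = 15.071.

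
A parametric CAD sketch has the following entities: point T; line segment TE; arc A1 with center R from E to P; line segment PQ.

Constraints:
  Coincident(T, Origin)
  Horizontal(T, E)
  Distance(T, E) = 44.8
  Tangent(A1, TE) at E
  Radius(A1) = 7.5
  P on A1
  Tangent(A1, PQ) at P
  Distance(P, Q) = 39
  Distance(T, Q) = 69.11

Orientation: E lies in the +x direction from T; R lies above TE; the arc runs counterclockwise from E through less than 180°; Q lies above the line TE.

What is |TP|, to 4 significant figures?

52.87

T is at the origin; TE is horizontal with |TE| = 44.8 and E on the +x side, so E = (44.80, 0.000). A1 meets TE tangentially, so RE is at right angles to TE, so R = E + (0, 7.5) = (44.80, 7.500). Since RP ⟂ PQ (tangency), |RQ| = √(7.5² + 39.0²) = 39.71 regardless of where P sits on A1. So Q lies on both circle(T, 69.11) and circle(R, 39.71); the above-TE intersection is Q = (50.91, 46.74). P is the foot of the tangent from Q: P = (52.30, 7.767).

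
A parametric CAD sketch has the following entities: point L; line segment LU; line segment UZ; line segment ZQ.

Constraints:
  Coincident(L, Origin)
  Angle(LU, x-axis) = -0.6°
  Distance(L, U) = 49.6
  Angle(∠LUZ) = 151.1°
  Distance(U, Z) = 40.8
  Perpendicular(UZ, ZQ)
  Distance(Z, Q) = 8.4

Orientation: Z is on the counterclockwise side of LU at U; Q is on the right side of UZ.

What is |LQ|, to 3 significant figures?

90.2

L is at the origin; LU runs at -0.6° with length 49.6, so U = 49.6·(cos -0.6°, sin -0.6°) = (49.6, -0.519). ∠LUZ = 151.1°, so UZ runs at -0.6° + (180° − 151.1°) = 28.3° from the x-axis; with |UZ| = 40.8, Z = U + 40.8·(cos 28.3°, sin 28.3°) = (85.5, 18.8). UZ ⟂ ZQ; with |ZQ| = 8.4 on the right of UZ, Q = Z + 8.4·(0.474, -0.880) = (89.5, 11.4). Then |LQ| = |Q − L| = 90.2.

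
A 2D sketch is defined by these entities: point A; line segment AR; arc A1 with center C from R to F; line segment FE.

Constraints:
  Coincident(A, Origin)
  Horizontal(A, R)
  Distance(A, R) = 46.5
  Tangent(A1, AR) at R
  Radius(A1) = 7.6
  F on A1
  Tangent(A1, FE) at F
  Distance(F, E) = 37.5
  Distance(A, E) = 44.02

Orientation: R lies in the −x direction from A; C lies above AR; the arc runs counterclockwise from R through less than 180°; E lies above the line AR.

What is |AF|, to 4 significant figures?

39.93

A is at the origin; A and R share the same y with |AR| = 46.5 and R on the −x side, so R = (-46.50, 0.000). Tangency of A1 to AR means the radius CR is perpendicular to AR, so C = R + (0, 7.6) = (-46.50, 7.600). Since CF ⟂ FE (tangency), |CE| = √(7.6² + 37.5²) = 38.26 regardless of where F sits on A1. So E lies on both circle(A, 44.02) and circle(C, 38.26); the above-AR intersection is E = (-22.81, 37.65). F is the foot of the tangent from E: F = (-39.72, 4.174).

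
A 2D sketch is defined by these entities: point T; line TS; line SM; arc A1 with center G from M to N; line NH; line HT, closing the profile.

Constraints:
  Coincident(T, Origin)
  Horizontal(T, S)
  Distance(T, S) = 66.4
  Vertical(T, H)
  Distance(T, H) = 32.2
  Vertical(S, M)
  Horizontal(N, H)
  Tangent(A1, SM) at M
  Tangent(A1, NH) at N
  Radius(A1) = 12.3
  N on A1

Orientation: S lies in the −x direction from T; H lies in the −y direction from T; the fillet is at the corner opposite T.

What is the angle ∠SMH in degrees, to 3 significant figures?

100°

The virtual corner opposite T is at (-66.4, -32.2). Since A1 is tangent to SM there, GM ⟂ SM and the tangent condition forces GN to be normal to NH, with radius 12.3, so the center G sits 12.3 in from both sides at G = (-54.1, -19.9). That places the tangent points at M = (-66.4, -19.9) on SM and N = (-54.1, -32.2) on NH. Then cos ∠SMH = MS·MH / (|MS||MH|), giving 100°.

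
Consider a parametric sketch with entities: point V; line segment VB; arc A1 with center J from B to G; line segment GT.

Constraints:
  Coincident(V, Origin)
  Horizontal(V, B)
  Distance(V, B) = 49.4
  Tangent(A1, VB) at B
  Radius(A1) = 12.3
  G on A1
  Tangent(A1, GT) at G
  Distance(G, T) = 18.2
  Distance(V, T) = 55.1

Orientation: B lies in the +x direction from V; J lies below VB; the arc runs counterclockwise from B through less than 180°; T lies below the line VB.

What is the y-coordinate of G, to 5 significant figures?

-16.323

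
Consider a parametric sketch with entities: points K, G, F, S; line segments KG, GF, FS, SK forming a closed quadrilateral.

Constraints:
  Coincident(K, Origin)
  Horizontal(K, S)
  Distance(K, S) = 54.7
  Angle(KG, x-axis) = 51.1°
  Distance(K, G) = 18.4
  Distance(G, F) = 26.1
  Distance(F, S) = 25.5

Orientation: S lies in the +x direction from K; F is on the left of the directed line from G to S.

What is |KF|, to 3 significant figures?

41.7

Checks: |GF| = 26.10 ✓; |FS| = 25.50 ✓.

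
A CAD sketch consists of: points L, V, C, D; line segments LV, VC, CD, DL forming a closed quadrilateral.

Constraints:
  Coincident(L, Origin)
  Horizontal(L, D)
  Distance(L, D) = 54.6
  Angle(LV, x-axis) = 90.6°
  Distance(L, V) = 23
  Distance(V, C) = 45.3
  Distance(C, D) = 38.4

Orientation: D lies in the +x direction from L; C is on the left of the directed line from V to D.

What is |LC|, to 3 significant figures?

56.4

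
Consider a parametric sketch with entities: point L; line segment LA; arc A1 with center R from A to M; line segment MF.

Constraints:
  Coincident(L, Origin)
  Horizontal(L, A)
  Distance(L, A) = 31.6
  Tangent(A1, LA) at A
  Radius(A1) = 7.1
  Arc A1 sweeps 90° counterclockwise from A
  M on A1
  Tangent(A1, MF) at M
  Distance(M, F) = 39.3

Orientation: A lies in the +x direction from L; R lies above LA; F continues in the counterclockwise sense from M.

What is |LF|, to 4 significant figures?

60.42

On A1, A sits at bearing -90° from R; a 90° counterclockwise sweep puts M at bearing 0°, so M = R + 7.1·(cos 0°, sin 0°) = (38.70, 7.100). Since A1 is tangent to MF there, RM ⟂ MF, so MF runs along (−sin 0°, cos 0°); with |MF| = 39.3, F = (38.70, 46.40). Then |LF| = |F − L| = 60.42.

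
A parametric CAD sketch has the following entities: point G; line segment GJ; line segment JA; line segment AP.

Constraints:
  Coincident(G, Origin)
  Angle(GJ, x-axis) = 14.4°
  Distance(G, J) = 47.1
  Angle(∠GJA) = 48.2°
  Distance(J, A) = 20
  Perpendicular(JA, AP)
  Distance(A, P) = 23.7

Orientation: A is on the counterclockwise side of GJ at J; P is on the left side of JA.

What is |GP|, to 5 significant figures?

16.126

G is at the origin; GJ runs at 14.4° with length 47.1, so J = 47.1·(cos 14.4°, sin 14.4°) = (45.620, 11.713). ∠GJA = 48.2°, so JA runs at 14.4° + (180° − 48.2°) = 146.20° from the x-axis; with |JA| = 20.0, A = J + 20.0·(cos 146.20°, sin 146.20°) = (29.001, 22.839). JA is perpendicular to AP; with |AP| = 23.7 on the left of JA, P = A + 23.7·(-0.55630, -0.83098) = (15.816, 3.1449). Then |GP| = |P − G| = 16.126.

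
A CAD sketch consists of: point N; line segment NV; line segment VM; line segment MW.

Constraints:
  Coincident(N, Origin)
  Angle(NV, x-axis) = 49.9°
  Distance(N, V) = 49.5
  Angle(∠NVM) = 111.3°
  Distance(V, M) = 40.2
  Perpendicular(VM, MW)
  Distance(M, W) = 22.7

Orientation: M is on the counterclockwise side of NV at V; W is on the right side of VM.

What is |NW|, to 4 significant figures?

90.12

N is at the origin; NV runs at 49.9° with length 49.5, so V = 49.5·(cos 49.9°, sin 49.9°) = (31.88, 37.86). ∠NVM = 111.3°, so VM runs at 49.9° + (180° − 111.3°) = 118.6° from the x-axis; with |VM| = 40.2, M = V + 40.2·(cos 118.6°, sin 118.6°) = (12.64, 73.16). VM is perpendicular to MW; with |MW| = 22.7 on the right of VM, W = M + 22.7·(0.8780, 0.4787) = (32.57, 84.02). Then |NW| = |W − N| = 90.12.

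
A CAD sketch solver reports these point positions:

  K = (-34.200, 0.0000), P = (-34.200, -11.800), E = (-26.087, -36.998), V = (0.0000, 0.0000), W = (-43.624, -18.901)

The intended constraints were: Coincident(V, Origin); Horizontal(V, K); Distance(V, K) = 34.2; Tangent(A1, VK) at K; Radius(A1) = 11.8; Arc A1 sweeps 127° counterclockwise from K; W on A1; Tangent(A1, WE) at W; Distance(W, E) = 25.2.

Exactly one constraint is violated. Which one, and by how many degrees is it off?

Tangent(A1, WE) at W — off by 7.10°.

V = (0.00, 0.00) ✓; V.y = 0.00, K.y = 0.00 ✓; |VK| = 34.20 ✓; ∠(PK, KV) = 90.00° ✓; |PK| = 11.80 ✓; bearing(P→W) − bearing(P→K) = 127.0° ✓; |PW| = 11.80 ✓; ∠(PW, WE) = 82.90° ✗; |WE| = 25.20 ✓.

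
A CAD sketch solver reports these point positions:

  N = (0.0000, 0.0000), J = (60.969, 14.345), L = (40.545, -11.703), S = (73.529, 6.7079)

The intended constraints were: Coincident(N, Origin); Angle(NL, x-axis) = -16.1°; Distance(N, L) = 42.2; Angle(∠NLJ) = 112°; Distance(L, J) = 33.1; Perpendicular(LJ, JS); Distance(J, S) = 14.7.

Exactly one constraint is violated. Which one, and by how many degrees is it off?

Perpendicular(LJ, JS) — off by 6.80°.

N = (0.00, 0.00) ✓; NL at -16.10° ✓; |NL| = 42.20 ✓; ∠NLJ = 112.0° ✓; |LJ| = 33.10 ✓; ∠(LJ, JS) = 83.20° ✗; |JS| = 14.70 ✓.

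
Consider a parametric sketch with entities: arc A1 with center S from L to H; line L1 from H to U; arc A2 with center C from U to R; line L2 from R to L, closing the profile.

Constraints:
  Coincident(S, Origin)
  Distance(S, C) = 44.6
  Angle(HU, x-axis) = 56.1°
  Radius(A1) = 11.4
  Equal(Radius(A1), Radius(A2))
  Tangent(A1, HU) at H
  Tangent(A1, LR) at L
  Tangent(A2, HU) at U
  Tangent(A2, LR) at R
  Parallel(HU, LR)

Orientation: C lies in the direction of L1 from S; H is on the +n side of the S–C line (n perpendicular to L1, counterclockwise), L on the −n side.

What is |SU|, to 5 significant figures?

46.034

The slot axis is L1's direction at 56.1°, so u = (cos 56.1°, sin 56.1°) = (0.55775, 0.83001) and n = (−sin 56.1°, cos 56.1°) = (-0.83001, 0.55775). S is at the origin and C lies 44.6 along u from S, so C = 44.6·u = (24.875, 37.019). Tangency of A1 to both parallel lines with radius 11.4 puts H and L at S ± 11.4·n: H = (-9.4621, 6.3583), L = (9.4621, -6.3583). Equal radii place U and R the same way about C: U = C + 11.4·n = (15.413, 43.377), R = C − 11.4·n = (34.338, 30.660). Then |SU| = |U − S| = 46.034.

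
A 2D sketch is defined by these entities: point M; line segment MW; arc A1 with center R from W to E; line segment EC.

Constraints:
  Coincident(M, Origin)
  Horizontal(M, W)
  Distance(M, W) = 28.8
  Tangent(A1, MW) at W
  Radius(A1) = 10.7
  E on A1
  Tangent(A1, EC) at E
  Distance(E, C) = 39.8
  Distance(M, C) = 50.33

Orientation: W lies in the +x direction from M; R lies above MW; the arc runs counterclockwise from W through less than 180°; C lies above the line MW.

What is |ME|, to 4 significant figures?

41.05

Checks: M = (0.00, 0.00) ✓; |RE| = 10.70 ✓; ∠(RE, EC) = 90.00° ✓; |EC| = 39.80 ✓; |MC| = 50.33 ✓.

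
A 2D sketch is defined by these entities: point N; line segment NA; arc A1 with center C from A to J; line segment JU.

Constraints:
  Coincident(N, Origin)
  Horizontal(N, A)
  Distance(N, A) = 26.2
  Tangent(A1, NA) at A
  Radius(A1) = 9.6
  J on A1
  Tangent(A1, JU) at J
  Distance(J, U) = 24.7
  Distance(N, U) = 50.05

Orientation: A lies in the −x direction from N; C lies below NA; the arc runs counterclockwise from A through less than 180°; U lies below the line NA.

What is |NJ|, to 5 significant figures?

36.951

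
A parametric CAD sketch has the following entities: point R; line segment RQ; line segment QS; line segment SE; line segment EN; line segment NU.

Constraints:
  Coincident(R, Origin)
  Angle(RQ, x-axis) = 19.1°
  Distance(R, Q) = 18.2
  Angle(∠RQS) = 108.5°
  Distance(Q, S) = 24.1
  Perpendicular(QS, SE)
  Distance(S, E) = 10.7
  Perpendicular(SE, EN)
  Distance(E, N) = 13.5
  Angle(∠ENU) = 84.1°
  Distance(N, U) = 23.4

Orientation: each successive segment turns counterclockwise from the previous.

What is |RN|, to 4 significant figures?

17.64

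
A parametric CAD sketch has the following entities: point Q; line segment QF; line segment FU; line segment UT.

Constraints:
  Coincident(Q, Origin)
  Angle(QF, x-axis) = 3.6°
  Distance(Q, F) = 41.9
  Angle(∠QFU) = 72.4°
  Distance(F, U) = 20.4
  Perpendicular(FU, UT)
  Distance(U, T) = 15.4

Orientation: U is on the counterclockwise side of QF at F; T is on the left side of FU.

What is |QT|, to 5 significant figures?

25.728

Q is at the origin; QF runs at 3.6° with length 41.9, so F = 41.9·(cos 3.6°, sin 3.6°) = (41.817, 2.6309). ∠QFU = 72.4°, so FU runs at 3.6° + (180° − 72.4°) = 111.20° from the x-axis; with |FU| = 20.4, U = F + 20.4·(cos 111.20°, sin 111.20°) = (34.440, 21.650). FU is perpendicular to UT; with |UT| = 15.4 on the left of FU, T = U + 15.4·(-0.93232, -0.36162) = (20.082, 16.081). Then |QT| = |T − Q| = 25.728.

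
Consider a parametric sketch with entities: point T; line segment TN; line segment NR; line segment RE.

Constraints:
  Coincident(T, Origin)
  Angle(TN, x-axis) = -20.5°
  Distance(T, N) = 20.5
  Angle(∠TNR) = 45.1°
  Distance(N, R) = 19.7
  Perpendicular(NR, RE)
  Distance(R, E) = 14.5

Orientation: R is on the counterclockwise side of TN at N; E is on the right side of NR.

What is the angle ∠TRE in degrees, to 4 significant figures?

160.2°

∠TNR = 45.1°, so NR runs at -20.5° + (180° − 45.1°) = 114.4° from the x-axis; with |NR| = 19.7, R = N + 19.7·(cos 114.4°, sin 114.4°) = (11.06, 10.76). NR is perpendicular to RE; with |RE| = 14.5 on the right of NR, E = R + 14.5·(0.9107, 0.4131) = (24.27, 16.75). Then cos ∠TRE = RT·RE / (|RT||RE|), giving 160.2°.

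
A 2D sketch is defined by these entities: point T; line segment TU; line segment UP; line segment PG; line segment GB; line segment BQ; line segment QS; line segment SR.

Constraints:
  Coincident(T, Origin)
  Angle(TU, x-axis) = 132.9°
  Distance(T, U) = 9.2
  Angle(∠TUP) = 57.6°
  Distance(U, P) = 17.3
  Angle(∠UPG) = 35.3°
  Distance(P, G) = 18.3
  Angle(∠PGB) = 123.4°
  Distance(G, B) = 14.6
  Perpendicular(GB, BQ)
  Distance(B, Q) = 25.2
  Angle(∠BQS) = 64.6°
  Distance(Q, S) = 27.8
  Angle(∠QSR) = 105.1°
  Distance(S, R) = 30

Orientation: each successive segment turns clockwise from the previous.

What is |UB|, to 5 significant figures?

12.413

T is at the origin; TU runs at 132.9° with length 9.2, so U = (-6.2626, 6.7394). ∠TUP = 57.6° gives UP at 10.500° from the x-axis; with |UP| = 17.3, P = (10.748, 9.8921). ∠UPG = 35.3° gives PG at -134.20° from the x-axis; with |PG| = 18.3, G = (-2.0104, -3.2274). ∠PGB = 123.4° gives GB at 169.20° from the x-axis; with |GB| = 14.6, B = (-16.352, -0.49163). Then |UB| = |B − U| = 12.413.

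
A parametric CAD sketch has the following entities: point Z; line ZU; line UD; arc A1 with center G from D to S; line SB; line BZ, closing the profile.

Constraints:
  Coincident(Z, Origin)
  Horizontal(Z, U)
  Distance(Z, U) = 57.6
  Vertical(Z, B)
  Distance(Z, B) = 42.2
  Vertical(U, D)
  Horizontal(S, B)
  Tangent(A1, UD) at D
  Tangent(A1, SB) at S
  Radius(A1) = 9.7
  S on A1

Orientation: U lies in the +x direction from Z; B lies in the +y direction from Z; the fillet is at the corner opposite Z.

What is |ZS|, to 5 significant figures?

63.838

The virtual corner opposite Z is at (57.600, 42.200). A1 meets UD tangentially, so GD is at right angles to UD and since A1 is tangent to SB there, GS ⟂ SB, with radius 9.7, so the center G sits 9.7 in from both sides at G = (47.900, 32.500). That places the tangent points at D = (57.600, 32.500) on UD and S = (47.900, 42.200) on SB. Then |ZS| = |S − Z| = 63.838.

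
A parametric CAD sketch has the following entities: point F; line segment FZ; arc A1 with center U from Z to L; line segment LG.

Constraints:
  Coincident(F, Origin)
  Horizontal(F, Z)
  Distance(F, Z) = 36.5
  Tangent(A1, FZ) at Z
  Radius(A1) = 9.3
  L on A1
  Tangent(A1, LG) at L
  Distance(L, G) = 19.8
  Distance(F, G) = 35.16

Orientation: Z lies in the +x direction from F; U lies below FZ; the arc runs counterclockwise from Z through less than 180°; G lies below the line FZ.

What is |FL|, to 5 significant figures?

28.370

Checks: |UL| = 9.300 ✓; ∠(UL, LG) = 90.00° ✓; |LG| = 19.80 ✓; |FG| = 35.16 ✓.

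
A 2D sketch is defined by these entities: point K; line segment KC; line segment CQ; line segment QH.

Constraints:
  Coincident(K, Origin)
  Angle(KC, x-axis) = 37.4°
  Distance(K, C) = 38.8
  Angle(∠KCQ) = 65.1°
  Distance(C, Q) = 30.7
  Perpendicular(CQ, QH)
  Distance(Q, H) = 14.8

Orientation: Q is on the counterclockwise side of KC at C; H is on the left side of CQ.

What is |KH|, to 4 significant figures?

24.94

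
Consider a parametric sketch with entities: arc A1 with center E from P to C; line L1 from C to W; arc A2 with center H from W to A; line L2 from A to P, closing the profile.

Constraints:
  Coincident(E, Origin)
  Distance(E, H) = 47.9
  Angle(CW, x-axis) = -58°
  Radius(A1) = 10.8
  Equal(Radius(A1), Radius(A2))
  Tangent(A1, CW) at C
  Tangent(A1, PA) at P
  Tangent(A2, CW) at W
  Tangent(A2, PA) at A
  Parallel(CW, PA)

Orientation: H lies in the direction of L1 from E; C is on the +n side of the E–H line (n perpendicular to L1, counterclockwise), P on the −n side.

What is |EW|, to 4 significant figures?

49.10

Tangency of A1 to both parallel lines with radius 10.8 puts C and P at E ± 10.8·n: C = (9.159, 5.723), P = (-9.159, -5.723). Equal radii place W and A the same way about H: W = H + 10.8·n = (34.54, -34.90), A = H − 10.8·n = (16.22, -46.34). Then |EW| = |W − E| = 49.10.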